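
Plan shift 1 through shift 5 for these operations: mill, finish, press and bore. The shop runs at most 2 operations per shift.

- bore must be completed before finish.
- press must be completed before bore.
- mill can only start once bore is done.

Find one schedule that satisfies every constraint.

mill=shift 3, bore=shift 2, finish=shift 3, press=shift 1

Checking: bore(shift 2) before mill(shift 3); bore(shift 2) before finish(shift 3); press(shift 1) before bore(shift 2); max 2 per shift (cap 2).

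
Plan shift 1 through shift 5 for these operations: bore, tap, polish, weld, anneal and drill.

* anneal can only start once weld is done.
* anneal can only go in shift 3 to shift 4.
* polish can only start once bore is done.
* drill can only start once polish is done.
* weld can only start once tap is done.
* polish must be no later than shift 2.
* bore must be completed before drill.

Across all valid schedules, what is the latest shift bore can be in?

Downstream work caps bore at shift 1.
bore at shift 1 is achievable: tap in shift 1; anneal in shift 3; bore in shift 1; polish in shift 2; weld in shift 2; drill in shift 3.

shift 1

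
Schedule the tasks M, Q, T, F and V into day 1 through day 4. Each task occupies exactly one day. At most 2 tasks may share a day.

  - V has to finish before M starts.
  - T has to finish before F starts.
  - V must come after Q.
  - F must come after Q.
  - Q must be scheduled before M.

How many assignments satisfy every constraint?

23

Splitting on M: it can be day 3 (6), day 4 (17). Listing each branch's schedules as (Q, T, F, V) by day number:
M=day 3: (1,1,2,2) (1,1,3,2) (1,1,4,2) (1,2,3,2) (1,2,4,2) (1,3,4,2) — 6.
M=day 4: (1,1,2,2) (1,1,2,3) (1,1,3,2) (1,1,3,3) (1,1,4,2) (1,1,4,3) (1,2,3,2) (1,2,3,3) (1,2,4,2) (1,2,4,3) (1,3,4,2) (1,3,4,3) (2,1,3,3) (2,1,4,3) (2,2,3,3) (2,2,4,3) (2,3,4,3) — 17.
Summing: 6 + 17 = 23.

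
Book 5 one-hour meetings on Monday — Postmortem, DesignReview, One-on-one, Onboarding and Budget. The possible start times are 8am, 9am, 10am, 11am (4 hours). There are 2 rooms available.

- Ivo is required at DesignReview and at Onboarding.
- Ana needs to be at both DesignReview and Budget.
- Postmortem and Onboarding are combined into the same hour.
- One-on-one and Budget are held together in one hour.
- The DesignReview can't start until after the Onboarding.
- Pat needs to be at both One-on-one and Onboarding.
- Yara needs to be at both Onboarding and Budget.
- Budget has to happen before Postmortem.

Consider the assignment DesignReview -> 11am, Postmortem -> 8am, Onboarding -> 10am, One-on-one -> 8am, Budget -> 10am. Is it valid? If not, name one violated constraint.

The DesignReview can't start until after the Onboarding — holds.
Pat needs to be at both One-on-one and Onboarding — holds.
Ivo is required at DesignReview and at Onboarding — holds.
Ana needs to be at both DesignReview and Budget — holds.
Budget has to happen before Postmortem — violated.
Yara needs to be at both Onboarding and Budget — violated.
There are 2 rooms available — holds.
One-on-one and Budget are held together in one hour — violated.
Postmortem and Onboarding are combined into the same hour — violated.

Invalid. Budget has to happen before Postmortem.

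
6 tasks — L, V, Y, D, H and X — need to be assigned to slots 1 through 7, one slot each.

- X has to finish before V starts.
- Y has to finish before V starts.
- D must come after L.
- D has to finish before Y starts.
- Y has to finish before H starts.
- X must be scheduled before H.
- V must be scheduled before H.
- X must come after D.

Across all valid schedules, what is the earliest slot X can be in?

Precedence pushes X to at least 3; downstream work caps X at 5.
X at 3 is achievable: L=1, X=3, V=4, H=5, D=2, Y=3.

3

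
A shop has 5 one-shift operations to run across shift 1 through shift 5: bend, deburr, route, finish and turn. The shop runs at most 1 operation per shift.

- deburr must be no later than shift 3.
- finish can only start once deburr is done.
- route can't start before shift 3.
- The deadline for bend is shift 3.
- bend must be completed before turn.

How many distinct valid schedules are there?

16

Splitting on bend: it can be shift 1 (8), shift 2 (6), shift 3 (2). Listing each branch's schedules as (deburr, route, finish, turn) by shift number:
bend=shift 1: (2,3,4,5) (2,3,5,4) (2,4,3,5) (2,4,5,3) (2,5,3,4) (2,5,4,3) (3,4,5,2) (3,5,4,2) — 8.
bend=shift 2: (1,3,4,5) (1,3,5,4) (1,4,3,5) (1,4,5,3) (1,5,3,4) (1,5,4,3) — 6.
bend=shift 3: (1,4,2,5) (1,5,2,4) — 2.
Summing: 8 + 6 + 2 = 16.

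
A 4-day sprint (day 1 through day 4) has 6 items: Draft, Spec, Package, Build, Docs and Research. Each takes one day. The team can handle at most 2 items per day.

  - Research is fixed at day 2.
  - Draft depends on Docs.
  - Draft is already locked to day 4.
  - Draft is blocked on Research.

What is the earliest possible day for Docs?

day 1

Downstream work caps Docs at day 3.
Docs at day 1 is achievable: Draft=day 4; Research=day 2; Spec=day 1; Build=day 3; Docs=day 1; Package=day 2.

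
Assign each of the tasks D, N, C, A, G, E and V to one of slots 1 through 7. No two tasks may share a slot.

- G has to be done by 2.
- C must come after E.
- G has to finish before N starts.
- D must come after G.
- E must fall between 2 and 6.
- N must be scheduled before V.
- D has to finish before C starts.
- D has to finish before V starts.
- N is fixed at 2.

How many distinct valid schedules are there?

25

Splitting on D: it can be 3 (12), 4 (9), 5 (4). Listing each branch's schedules as (N, C, A, G, E, V):
D=3: (2,5,6,1,4,7) (2,5,7,1,4,6) (2,6,4,1,5,7) (2,6,5,1,4,7) (2,6,7,1,4,5) (2,6,7,1,5,4) (2,7,4,1,5,6) (2,7,4,1,6,5) (2,7,5,1,4,6) (2,7,5,1,6,4) (2,7,6,1,4,5) (2,7,6,1,5,4) — 12.
D=4: (2,5,6,1,3,7) (2,5,7,1,3,6) (2,6,3,1,5,7) (2,6,5,1,3,7) (2,6,7,1,3,5) (2,7,3,1,5,6) (2,7,3,1,6,5) (2,7,5,1,3,6) (2,7,6,1,3,5) — 9.
D=5: (2,6,3,1,4,7) (2,6,4,1,3,7) (2,7,3,1,4,6) (2,7,4,1,3,6) — 4.
Summing: 12 + 9 + 4 = 25.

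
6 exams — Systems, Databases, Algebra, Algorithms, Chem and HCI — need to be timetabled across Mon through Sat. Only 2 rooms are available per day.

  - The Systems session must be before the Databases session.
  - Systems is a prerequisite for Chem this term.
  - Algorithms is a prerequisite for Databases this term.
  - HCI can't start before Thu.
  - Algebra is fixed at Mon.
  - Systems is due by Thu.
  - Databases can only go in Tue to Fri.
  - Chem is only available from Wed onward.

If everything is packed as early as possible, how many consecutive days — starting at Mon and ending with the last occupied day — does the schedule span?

4 days

The precedence chain requires at least 2 distinct days.
With at most 2 per day and 6 exams, at least 3 days are needed.
HCI can't be placed before Thu — that is day 4 counting from Mon — so the schedule must run through at least 4 days.
4 works (last occupied day: Thu): for example Algorithms=Tue; Databases=Wed; HCI=Thu; Algebra=Mon; Systems=Mon; Chem=Wed.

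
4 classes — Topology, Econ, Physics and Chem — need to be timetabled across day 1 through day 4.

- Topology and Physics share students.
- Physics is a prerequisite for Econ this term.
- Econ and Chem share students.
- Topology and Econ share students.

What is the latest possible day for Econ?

day 4

Precedence pushes Econ to at least day 2.
Econ at day 4 is achievable: Econ=day 4; Physics=day 1; Chem=day 1; Topology=day 2.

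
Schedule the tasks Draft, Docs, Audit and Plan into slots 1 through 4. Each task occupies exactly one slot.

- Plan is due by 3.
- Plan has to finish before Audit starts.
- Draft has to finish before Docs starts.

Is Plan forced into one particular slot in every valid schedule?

Plan can be 1 (e.g. Audit in 2, Docs in 2, Plan in 1, Draft in 1) or 2 (e.g. Draft in 1, Docs in 2, Plan in 2, Audit in 3).

No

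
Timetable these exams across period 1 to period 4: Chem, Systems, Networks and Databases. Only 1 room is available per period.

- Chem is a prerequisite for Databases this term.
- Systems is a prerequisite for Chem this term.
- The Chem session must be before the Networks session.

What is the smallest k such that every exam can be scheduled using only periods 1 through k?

The precedence chain requires at least 3 distinct periods.
With at most 1 per period and 4 exams, at least 4 periods are needed.
4 works (last occupied period: period 4): for example Chem -> period 2, Systems -> period 1, Networks -> period 3, Databases -> period 4.

4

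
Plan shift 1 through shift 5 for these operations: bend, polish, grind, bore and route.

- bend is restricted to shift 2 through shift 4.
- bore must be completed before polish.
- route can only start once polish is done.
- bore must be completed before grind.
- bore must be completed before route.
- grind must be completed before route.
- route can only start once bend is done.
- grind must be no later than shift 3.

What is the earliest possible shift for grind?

shift 2

Precedence pushes grind to at least shift 2; grind's own window allows nothing later than shift 3.
grind at shift 2 is achievable: grind=shift 2; polish=shift 2; bend=shift 2; bore=shift 1; route=shift 3.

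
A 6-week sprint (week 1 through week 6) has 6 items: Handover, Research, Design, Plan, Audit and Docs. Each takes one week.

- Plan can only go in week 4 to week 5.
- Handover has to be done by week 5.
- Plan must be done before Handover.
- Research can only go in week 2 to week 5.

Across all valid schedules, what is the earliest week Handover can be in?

Precedence pushes Handover to at least week 5; Handover's own window allows nothing later than week 5.
Handover at week 5 is achievable: Docs=week 1; Handover=week 5; Design=week 1; Research=week 2; Plan=week 4; Audit=week 1.

week 5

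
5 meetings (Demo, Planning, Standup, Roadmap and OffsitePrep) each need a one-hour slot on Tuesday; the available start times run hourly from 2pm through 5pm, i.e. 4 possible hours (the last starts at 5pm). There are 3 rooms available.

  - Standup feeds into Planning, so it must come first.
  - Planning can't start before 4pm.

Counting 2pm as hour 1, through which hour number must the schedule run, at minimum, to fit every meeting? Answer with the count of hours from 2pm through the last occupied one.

The precedence chain requires at least 2 distinct hours.
With at most 3 per hour and 5 meetings, at least 2 hours are needed.
Planning can't be placed before 4pm — that is hour 3 counting from 2pm — so the schedule must run through at least 3 hours.
3 works (last occupied hour: 4pm): for example Demo=2pm, Planning=4pm, Roadmap=2pm, Standup=2pm, OffsitePrep=3pm.

3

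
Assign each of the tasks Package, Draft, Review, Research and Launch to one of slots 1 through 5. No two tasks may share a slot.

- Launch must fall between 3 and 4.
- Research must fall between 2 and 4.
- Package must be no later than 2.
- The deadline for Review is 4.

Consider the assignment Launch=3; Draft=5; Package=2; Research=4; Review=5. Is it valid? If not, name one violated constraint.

Launch must fall between 3 and 4 — holds.
Package must be no later than 2 — holds.
Research must fall between 2 and 4 — holds.
The deadline for Review is 4 — violated.
No two tasks may share a slot — violated.

No. The deadline for Review is 4 is not satisfied.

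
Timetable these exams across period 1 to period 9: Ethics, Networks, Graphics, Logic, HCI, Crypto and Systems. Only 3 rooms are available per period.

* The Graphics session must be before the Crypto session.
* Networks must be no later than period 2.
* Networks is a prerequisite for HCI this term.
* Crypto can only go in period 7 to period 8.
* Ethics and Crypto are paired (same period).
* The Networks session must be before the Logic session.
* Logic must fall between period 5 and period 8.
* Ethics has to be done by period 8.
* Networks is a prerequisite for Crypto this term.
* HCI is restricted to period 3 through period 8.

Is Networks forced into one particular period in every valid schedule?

Networks can be period 1 (e.g. Systems in period 1, Graphics in period 1, Networks in period 1, HCI in period 3, Logic in period 5, Crypto in period 7, Ethics in period 7) or period 2 (e.g. Crypto=period 7; Networks=period 2; Systems=period 1; HCI=period 3; Graphics=period 1; Ethics=period 7; Logic=period 5).

No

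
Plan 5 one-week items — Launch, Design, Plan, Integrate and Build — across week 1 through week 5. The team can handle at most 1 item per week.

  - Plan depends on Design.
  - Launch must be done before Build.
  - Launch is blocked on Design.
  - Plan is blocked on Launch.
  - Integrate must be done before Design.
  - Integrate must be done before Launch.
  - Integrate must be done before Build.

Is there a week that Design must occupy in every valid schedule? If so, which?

week 2

Precedence pushes Design to at least week 2; downstream work caps Design at week 3.
So Design is pinned to week 2.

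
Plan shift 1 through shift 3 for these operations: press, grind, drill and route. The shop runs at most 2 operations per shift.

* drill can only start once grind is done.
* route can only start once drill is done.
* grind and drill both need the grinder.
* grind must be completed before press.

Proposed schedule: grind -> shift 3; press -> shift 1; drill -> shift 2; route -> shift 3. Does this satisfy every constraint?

No. grind must be completed before press is not satisfied.

grind and drill both need the grinder — holds.
route can only start once drill is done — holds.
drill can only start once grind is done — violated.
The shop runs at most 2 operations per shift — holds.
grind must be completed before press — violated.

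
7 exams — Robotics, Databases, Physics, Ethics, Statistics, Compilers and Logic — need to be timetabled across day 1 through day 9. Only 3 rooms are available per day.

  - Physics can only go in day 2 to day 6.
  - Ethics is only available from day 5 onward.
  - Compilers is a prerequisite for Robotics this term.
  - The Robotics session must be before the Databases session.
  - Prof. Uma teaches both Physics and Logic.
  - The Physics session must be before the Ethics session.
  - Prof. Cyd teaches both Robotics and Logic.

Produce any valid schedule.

Statistics=day 1, Logic=day 1, Databases=day 3, Ethics=day 5, Physics=day 2, Robotics=day 2, Compilers=day 1

Checking: Robotics(day 2) before Databases(day 3); Physics(day 2) before Ethics(day 5); Compilers(day 1) before Robotics(day 2); Physics(day 2) != Logic(day 1); Robotics(day 2) != Logic(day 1); Ethics=day 5 in [day 5,day 9]; Physics=day 2 in [day 2,day 6]; max 3 per day (cap 3).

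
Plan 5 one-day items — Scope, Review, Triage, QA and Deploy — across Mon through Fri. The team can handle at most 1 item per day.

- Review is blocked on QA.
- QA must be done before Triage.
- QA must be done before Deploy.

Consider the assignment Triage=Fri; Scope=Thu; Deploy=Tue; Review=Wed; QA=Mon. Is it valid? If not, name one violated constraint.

QA must be done before Deploy — holds.
Review is blocked on QA — holds.
QA must be done before Triage — holds.
The team can handle at most 1 item per day — holds.

Valid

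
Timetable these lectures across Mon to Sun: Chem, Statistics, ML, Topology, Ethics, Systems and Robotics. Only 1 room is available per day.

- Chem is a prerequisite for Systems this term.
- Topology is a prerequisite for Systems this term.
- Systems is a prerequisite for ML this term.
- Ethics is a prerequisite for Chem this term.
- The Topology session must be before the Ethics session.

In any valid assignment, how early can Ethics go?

Tue

Precedence pushes Ethics to at least Tue; downstream work caps Ethics at Thu.
Ethics at Tue is achievable: Systems -> Thu, ML -> Fri, Chem -> Wed, Ethics -> Tue, Statistics -> Sat, Topology -> Mon, Robotics -> Sun.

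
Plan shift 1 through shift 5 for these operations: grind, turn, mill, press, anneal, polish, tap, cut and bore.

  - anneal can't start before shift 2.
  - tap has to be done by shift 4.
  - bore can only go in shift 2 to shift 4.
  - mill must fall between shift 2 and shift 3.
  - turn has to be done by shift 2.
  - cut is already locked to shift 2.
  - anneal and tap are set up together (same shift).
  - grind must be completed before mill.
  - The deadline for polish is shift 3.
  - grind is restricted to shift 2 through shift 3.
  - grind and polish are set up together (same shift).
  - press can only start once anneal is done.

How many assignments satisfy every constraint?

Splitting on turn: it can be shift 1 (18), shift 2 (18). Listing each branch's schedules as (grind, mill, press, anneal, polish, tap, cut, bore) by shift number:
turn=shift 1: (2,3,3,2,2,2,2,2) (2,3,3,2,2,2,2,3) (2,3,3,2,2,2,2,4) (2,3,4,2,2,2,2,2) (2,3,4,2,2,2,2,3) (2,3,4,2,2,2,2,4) (2,3,4,3,2,3,2,2) (2,3,4,3,2,3,2,3) (2,3,4,3,2,3,2,4) (2,3,5,2,2,2,2,2) (2,3,5,2,2,2,2,3) (2,3,5,2,2,2,2,4) (2,3,5,3,2,3,2,2) (2,3,5,3,2,3,2,3) (2,3,5,3,2,3,2,4) (2,3,5,4,2,4,2,2) (2,3,5,4,2,4,2,3) (2,3,5,4,2,4,2,4) — 18.
turn=shift 2: (2,3,3,2,2,2,2,2) (2,3,3,2,2,2,2,3) (2,3,3,2,2,2,2,4) (2,3,4,2,2,2,2,2) (2,3,4,2,2,2,2,3) (2,3,4,2,2,2,2,4) (2,3,4,3,2,3,2,2) (2,3,4,3,2,3,2,3) (2,3,4,3,2,3,2,4) (2,3,5,2,2,2,2,2) (2,3,5,2,2,2,2,3) (2,3,5,2,2,2,2,4) (2,3,5,3,2,3,2,2) (2,3,5,3,2,3,2,3) (2,3,5,3,2,3,2,4) (2,3,5,4,2,4,2,2) (2,3,5,4,2,4,2,3) (2,3,5,4,2,4,2,4) — 18.
Summing: 18 + 18 = 36.

36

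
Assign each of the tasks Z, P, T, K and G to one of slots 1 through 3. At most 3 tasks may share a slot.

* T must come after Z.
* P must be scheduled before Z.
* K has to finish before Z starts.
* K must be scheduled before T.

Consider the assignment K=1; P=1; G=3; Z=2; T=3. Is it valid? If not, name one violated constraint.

Valid

K has to finish before Z starts — holds.
K must be scheduled before T — holds.
P must be scheduled before Z — holds.
At most 3 tasks may share a slot — holds.
T must come after Z — holds.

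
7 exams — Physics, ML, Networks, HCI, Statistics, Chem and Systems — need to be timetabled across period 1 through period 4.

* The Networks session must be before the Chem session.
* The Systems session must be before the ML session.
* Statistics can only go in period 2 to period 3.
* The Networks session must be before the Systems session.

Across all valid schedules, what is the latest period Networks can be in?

period 2

Downstream work caps Networks at period 2.
Networks at period 2 is achievable: Systems=period 3; Statistics=period 2; HCI=period 1; Physics=period 1; ML=period 4; Networks=period 2; Chem=period 3.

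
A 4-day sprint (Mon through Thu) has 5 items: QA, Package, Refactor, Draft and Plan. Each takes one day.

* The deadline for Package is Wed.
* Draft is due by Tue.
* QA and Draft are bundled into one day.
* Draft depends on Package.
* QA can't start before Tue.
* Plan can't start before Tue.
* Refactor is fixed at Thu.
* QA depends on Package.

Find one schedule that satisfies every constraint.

Draft -> Tue, QA -> Tue, Plan -> Tue, Package -> Mon, Refactor -> Thu

Checking: Package(Mon) before QA(Tue); Package(Mon) before Draft(Tue); QA = Draft = Tue; Plan=Tue in [Tue,Thu]; QA=Tue in [Tue,Thu]; Refactor=Thu in [Thu,Thu]; Draft=Tue in [Mon,Tue]; Package=Mon in [Mon,Wed].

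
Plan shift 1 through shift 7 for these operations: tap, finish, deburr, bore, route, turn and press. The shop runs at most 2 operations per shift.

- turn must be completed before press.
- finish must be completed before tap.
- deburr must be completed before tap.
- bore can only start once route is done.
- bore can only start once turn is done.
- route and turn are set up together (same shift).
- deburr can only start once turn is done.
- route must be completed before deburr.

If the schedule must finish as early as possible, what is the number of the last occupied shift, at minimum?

4

The precedence chain requires at least 3 distinct shifts.
With at most 2 per shift and 7 operations, at least 4 shifts are needed.
4 works (last occupied shift: shift 4): for example deburr=shift 2, finish=shift 2, bore=shift 3, route=shift 1, tap=shift 3, turn=shift 1, press=shift 4.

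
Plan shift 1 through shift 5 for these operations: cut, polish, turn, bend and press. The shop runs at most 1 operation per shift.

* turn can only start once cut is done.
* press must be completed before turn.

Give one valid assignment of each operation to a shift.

press=shift 2; polish=shift 4; bend=shift 5; cut=shift 1; turn=shift 3

Checking: cut(shift 1) before turn(shift 3); press(shift 2) before turn(shift 3); max 1 per shift (cap 1).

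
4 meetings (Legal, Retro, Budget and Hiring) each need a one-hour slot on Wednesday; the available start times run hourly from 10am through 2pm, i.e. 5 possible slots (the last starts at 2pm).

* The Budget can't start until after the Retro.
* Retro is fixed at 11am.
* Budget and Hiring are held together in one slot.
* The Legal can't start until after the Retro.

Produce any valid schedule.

Retro -> 11am; Budget -> 12pm; Hiring -> 12pm; Legal -> 12pm

Checking: Retro(11am) before Budget(12pm); Retro(11am) before Legal(12pm); Budget = Hiring = 12pm; Retro=11am in [11am,11am].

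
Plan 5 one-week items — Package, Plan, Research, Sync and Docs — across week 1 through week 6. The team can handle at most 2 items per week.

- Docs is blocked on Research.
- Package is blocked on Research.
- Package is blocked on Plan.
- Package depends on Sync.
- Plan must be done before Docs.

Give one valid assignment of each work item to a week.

Research in week 1; Package in week 3; Sync in week 2; Docs in week 2; Plan in week 1

Checking: Plan(week 1) before Package(week 3); Research(week 1) before Package(week 3); Research(week 1) before Docs(week 2); Plan(week 1) before Docs(week 2); Sync(week 2) before Package(week 3); max 2 per week (cap 2).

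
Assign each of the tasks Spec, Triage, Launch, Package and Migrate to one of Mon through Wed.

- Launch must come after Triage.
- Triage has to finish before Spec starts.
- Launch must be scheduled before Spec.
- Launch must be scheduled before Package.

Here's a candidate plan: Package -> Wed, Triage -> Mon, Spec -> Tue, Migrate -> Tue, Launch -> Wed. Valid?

Launch must be scheduled before Package — violated.
Launch must come after Triage — holds.
Triage has to finish before Spec starts — holds.
Launch must be scheduled before Spec — violated.

No. Launch must be scheduled before Spec is not satisfied.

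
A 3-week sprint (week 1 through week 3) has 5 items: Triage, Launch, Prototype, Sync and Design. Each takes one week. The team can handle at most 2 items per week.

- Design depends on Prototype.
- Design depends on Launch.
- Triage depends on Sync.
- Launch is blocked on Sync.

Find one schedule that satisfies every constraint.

Prototype -> week 1; Design -> week 3; Triage -> week 2; Launch -> week 2; Sync -> week 1

Checking: Prototype(week 1) before Design(week 3); Sync(week 1) before Triage(week 2); Launch(week 2) before Design(week 3); Sync(week 1) before Launch(week 2); max 2 per week (cap 2).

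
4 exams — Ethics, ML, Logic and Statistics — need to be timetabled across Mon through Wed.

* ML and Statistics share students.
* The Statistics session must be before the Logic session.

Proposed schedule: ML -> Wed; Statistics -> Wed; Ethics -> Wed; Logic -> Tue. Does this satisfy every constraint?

Invalid. The Statistics session must be before the Logic session.

ML and Statistics share students — violated.
The Statistics session must be before the Logic session — violated.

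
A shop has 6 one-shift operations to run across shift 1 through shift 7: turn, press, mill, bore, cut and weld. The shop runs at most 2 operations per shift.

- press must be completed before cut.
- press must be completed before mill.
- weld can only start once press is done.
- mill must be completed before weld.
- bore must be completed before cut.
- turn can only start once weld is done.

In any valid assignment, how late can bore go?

shift 6

Downstream work caps bore at shift 6.
bore at shift 6 is achievable: mill in shift 2, cut in shift 7, weld in shift 3, press in shift 1, turn in shift 4, bore in shift 6.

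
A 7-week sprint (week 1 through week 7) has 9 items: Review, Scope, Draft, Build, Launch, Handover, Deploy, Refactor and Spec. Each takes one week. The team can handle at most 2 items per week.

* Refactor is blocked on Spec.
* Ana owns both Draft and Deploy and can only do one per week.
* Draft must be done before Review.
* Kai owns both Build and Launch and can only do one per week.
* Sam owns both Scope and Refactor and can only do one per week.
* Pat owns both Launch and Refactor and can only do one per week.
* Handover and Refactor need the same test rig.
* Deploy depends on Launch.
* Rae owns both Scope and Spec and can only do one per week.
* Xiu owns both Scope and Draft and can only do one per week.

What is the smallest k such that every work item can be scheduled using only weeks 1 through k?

5 weeks

The precedence chain requires at least 2 distinct weeks.
With at most 2 per week and 9 work items, at least 5 weeks are needed.
5 works (last occupied week: week 5): for example Scope=week 5; Launch=week 1; Spec=week 3; Draft=week 1; Handover=week 5; Review=week 2; Deploy=week 2; Build=week 3; Refactor=week 4.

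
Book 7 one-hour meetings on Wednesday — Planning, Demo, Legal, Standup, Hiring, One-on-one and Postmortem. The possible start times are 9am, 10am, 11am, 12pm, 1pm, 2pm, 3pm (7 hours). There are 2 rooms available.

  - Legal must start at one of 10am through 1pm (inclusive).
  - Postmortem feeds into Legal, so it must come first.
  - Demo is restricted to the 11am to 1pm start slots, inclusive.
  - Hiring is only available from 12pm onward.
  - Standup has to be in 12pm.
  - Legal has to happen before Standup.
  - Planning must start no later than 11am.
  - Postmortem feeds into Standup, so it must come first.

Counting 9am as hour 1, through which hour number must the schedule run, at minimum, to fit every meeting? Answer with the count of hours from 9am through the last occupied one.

4

The precedence chain requires at least 3 distinct hours.
With at most 2 per hour and 7 meetings, at least 4 hours are needed.
Standup can't be placed before 12pm — that is hour 4 counting from 9am — so the schedule must run through at least 4 hours.
4 works (last occupied hour: 12pm): for example Legal in 10am; Planning in 9am; Postmortem in 9am; Demo in 11am; Hiring in 12pm; Standup in 12pm; One-on-one in 10am.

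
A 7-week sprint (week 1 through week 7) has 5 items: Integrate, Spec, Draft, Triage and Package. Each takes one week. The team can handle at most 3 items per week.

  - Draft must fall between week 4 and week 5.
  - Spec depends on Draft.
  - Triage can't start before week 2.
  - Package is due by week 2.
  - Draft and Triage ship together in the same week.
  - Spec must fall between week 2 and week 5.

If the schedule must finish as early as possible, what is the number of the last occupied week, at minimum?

week 5

The precedence chain requires at least 2 distinct weeks.
With at most 3 per week and 5 tasks, at least 2 weeks are needed.
Propagating the time windows through the other constraints, Spec can't land before week 5, so the schedule must run through at least week 5.
5 works (last occupied week: week 5): for example Package in week 1; Triage in week 4; Spec in week 5; Draft in week 4; Integrate in week 1.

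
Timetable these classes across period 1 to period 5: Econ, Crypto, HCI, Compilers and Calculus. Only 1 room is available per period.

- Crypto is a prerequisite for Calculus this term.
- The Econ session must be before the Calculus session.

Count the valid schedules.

Splitting on Econ: it can be period 1 (12), period 2 (12), period 3 (10), period 4 (6). Listing each branch's schedules as (Crypto, HCI, Compilers, Calculus) by period number:
Econ=period 1: (2,3,4,5) (2,3,5,4) (2,4,3,5) (2,4,5,3) (2,5,3,4) (2,5,4,3) (3,2,4,5) (3,2,5,4) (3,4,2,5) (3,5,2,4) (4,2,3,5) (4,3,2,5) — 12.
Econ=period 2: (1,3,4,5) (1,3,5,4) (1,4,3,5) (1,4,5,3) (1,5,3,4) (1,5,4,3) (3,1,4,5) (3,1,5,4) (3,4,1,5) (3,5,1,4) (4,1,3,5) (4,3,1,5) — 12.
Econ=period 3: (1,2,4,5) (1,2,5,4) (1,4,2,5) (1,5,2,4) (2,1,4,5) (2,1,5,4) (2,4,1,5) (2,5,1,4) (4,1,2,5) (4,2,1,5) — 10.
Econ=period 4: (1,2,3,5) (1,3,2,5) (2,1,3,5) (2,3,1,5) (3,1,2,5) (3,2,1,5) — 6.
Summing: 12 + 12 + 10 + 6 = 40.

40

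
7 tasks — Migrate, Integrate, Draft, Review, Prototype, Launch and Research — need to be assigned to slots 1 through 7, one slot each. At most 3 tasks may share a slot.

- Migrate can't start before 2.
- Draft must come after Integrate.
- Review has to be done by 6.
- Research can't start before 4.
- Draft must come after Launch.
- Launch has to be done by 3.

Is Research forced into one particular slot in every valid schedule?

No

Research can be 4 (e.g. Prototype -> 2, Review -> 1, Integrate -> 1, Migrate -> 2, Research -> 4, Launch -> 1, Draft -> 2) or 5 (e.g. Migrate=2; Prototype=2; Draft=2; Review=1; Research=5; Launch=1; Integrate=1).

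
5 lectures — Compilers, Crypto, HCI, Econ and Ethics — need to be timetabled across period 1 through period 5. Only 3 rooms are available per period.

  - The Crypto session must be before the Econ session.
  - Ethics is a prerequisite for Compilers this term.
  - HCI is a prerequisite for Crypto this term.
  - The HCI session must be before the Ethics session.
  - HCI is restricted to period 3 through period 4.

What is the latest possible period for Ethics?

Precedence pushes Ethics to at least period 4; downstream work caps Ethics at period 4.
Ethics at period 4 is achievable: Crypto in period 4; HCI in period 3; Ethics in period 4; Econ in period 5; Compilers in period 5.

period 4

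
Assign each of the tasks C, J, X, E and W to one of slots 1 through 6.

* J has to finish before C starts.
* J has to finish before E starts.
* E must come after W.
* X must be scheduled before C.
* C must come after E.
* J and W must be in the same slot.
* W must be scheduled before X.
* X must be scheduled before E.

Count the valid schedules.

15

Splitting on C: it can be 4 (1), 5 (4), 6 (10). Listing each branch's schedules as (J, X, E, W):
C=4: (1,2,3,1) — 1.
C=5: (1,2,3,1) (1,2,4,1) (1,3,4,1) (2,3,4,2) — 4.
C=6: (1,2,3,1) (1,2,4,1) (1,2,5,1) (1,3,4,1) (1,3,5,1) (1,4,5,1) (2,3,4,2) (2,3,5,2) (2,4,5,2) (3,4,5,3) — 10.
Summing: 1 + 4 + 10 = 15.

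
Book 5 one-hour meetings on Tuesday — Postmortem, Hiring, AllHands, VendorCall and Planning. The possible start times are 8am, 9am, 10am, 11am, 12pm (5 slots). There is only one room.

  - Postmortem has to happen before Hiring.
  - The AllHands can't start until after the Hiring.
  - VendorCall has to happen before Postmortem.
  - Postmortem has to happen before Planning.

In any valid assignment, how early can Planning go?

Precedence pushes Planning to at least 10am.
Planning at 10am is achievable: Hiring=11am, VendorCall=8am, Planning=10am, Postmortem=9am, AllHands=12pm.

10am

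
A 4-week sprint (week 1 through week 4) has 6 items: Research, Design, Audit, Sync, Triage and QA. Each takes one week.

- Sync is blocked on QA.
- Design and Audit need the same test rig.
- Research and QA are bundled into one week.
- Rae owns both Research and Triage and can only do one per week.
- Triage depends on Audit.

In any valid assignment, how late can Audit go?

Downstream work caps Audit at week 3.
Audit at week 3 is achievable: Sync in week 2; Triage in week 4; Research in week 1; QA in week 1; Audit in week 3; Design in week 1.

week 3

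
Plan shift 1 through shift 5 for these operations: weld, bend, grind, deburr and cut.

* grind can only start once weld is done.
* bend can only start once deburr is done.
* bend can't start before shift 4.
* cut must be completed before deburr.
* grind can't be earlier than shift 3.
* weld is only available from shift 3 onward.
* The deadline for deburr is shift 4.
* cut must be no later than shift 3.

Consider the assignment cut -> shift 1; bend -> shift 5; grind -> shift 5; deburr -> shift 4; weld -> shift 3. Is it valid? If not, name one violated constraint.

weld is only available from shift 3 onward — holds.
cut must be completed before deburr — holds.
bend can't start before shift 4 — holds.
cut must be no later than shift 3 — holds.
grind can't be earlier than shift 3 — holds.
grind can only start once weld is done — holds.
bend can only start once deburr is done — holds.
The deadline for deburr is shift 4 — holds.

Yes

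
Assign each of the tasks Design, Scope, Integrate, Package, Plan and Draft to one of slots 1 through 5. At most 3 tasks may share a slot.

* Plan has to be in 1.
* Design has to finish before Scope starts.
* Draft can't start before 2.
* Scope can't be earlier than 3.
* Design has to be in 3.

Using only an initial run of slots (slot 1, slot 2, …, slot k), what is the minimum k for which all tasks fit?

The precedence chain requires at least 2 distinct slots.
With at most 3 per slot and 6 tasks, at least 2 slots are needed.
Propagating the time windows through the other constraints, Scope can't land before 4, so the schedule must run through at least slot 4.
4 works (last occupied slot: 4): for example Scope=4, Plan=1, Design=3, Draft=2, Package=1, Integrate=1.

4 slots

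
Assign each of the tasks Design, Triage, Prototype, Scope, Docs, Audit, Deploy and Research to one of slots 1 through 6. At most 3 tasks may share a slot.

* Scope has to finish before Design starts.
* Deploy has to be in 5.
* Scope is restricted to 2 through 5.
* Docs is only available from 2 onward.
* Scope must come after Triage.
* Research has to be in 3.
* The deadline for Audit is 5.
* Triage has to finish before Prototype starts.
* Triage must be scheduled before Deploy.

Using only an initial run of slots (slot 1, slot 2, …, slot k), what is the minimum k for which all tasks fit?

5 slots

The precedence chain requires at least 3 distinct slots.
With at most 3 per slot and 8 tasks, at least 3 slots are needed.
Deploy can't be placed before 5, so the schedule must run through at least slot 5.
5 works (last occupied slot: 5): for example Design=3; Audit=1; Docs=2; Research=3; Deploy=5; Scope=2; Prototype=2; Triage=1.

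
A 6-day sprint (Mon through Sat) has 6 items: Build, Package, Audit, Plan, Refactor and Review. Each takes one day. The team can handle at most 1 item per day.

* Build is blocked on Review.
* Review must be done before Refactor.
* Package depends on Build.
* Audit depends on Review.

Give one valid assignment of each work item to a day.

Build -> Tue, Audit -> Thu, Package -> Wed, Review -> Mon, Plan -> Sat, Refactor -> Fri

Checking: Review(Mon) before Refactor(Fri); Review(Mon) before Build(Tue); Review(Mon) before Audit(Thu); Build(Tue) before Package(Wed); max 1 per day (cap 1).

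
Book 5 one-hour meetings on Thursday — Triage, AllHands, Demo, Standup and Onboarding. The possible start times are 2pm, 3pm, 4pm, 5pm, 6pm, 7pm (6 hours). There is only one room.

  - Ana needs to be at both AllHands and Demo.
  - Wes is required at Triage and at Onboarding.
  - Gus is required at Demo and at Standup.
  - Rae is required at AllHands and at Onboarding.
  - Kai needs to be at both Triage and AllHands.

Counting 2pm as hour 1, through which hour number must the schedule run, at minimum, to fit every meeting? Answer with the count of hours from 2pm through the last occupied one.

With at most 1 per hour and 5 meetings, at least 5 hours are needed.
5 works (last occupied hour: 6pm): for example Demo -> 4pm, Onboarding -> 6pm, AllHands -> 3pm, Standup -> 5pm, Triage -> 2pm.

5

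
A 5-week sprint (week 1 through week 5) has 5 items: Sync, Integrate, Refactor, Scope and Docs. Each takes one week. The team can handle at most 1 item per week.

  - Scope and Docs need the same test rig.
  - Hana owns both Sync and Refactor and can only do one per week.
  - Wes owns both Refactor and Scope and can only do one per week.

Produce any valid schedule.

Docs in week 5, Integrate in week 2, Scope in week 4, Sync in week 1, Refactor in week 3

Checking: Sync(week 1) != Refactor(week 3); Refactor(week 3) != Scope(week 4); Scope(week 4) != Docs(week 5); max 1 per week (cap 1).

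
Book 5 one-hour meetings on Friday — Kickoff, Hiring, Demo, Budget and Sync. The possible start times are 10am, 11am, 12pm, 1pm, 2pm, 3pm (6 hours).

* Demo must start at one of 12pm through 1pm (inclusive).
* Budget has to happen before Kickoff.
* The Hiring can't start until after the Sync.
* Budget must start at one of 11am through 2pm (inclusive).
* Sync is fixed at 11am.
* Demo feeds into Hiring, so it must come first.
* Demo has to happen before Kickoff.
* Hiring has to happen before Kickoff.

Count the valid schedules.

Splitting on Kickoff: it can be 2pm (3), 3pm (12). Listing each branch's schedules as (Hiring, Demo, Budget, Sync):
Kickoff=2pm: (1pm,12pm,11am,11am) (1pm,12pm,12pm,11am) (1pm,12pm,1pm,11am) — 3.
Kickoff=3pm: (1pm,12pm,11am,11am) (1pm,12pm,12pm,11am) (1pm,12pm,1pm,11am) (1pm,12pm,2pm,11am) (2pm,12pm,11am,11am) (2pm,12pm,12pm,11am) (2pm,12pm,1pm,11am) (2pm,12pm,2pm,11am) (2pm,1pm,11am,11am) (2pm,1pm,12pm,11am) (2pm,1pm,1pm,11am) (2pm,1pm,2pm,11am) — 12.
Summing: 3 + 12 = 15.

15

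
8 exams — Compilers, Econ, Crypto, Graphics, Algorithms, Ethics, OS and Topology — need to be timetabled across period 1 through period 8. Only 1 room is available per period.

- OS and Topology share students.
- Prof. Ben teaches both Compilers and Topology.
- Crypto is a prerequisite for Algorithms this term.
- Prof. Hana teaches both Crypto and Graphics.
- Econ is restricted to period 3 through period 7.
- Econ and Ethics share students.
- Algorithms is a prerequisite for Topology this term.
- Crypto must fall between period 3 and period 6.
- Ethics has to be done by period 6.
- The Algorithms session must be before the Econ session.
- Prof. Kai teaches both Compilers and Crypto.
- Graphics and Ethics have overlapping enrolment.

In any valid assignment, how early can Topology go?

period 5

Precedence pushes Topology to at least period 5.
Topology at period 5 is achievable: Graphics -> period 7, Algorithms -> period 4, Ethics -> period 1, Compilers -> period 2, Crypto -> period 3, Topology -> period 5, OS -> period 8, Econ -> period 6.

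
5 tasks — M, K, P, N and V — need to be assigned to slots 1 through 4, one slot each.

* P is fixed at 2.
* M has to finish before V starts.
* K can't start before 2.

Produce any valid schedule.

P -> 2; M -> 1; K -> 2; V -> 2; N -> 1

Checking: M(1) before V(2); P=2 in [2,2]; K=2 in [2,4].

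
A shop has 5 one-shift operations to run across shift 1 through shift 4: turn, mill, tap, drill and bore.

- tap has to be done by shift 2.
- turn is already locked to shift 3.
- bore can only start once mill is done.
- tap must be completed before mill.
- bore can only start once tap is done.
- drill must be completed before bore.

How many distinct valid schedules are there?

Splitting on mill: it can be shift 2 (5), shift 3 (6). Listing each branch's schedules as (turn, tap, drill, bore) by shift number:
mill=shift 2: (3,1,1,3) (3,1,1,4) (3,1,2,3) (3,1,2,4) (3,1,3,4) — 5.
mill=shift 3: (3,1,1,4) (3,1,2,4) (3,1,3,4) (3,2,1,4) (3,2,2,4) (3,2,3,4) — 6.
Summing: 5 + 6 = 11.

11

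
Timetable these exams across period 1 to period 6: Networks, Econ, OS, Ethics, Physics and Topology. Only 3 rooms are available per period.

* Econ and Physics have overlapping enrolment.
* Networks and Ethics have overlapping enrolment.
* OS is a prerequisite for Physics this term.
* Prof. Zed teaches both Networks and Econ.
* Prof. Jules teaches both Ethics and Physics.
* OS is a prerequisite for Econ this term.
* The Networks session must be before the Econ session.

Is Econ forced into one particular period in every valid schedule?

No

Econ can be period 2 (e.g. Econ=period 2, Networks=period 1, Topology=period 1, OS=period 1, Physics=period 3, Ethics=period 2) or period 3 (e.g. Econ in period 3, Ethics in period 3, Networks in period 1, OS in period 1, Topology in period 1, Physics in period 2).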